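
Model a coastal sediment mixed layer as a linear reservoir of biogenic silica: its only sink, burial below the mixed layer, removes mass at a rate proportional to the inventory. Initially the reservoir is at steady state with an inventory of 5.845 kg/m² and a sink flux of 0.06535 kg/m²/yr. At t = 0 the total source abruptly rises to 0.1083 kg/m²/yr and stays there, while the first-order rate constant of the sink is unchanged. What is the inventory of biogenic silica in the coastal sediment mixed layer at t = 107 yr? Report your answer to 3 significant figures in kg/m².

τ = M₀/F₀ = 5.845/0.06535 = 89.44 yr; rate constant k = 1/τ.
New steady state M_∞ = F₁/k = F₁·τ = 0.1083 × 89.44 = 9.6865 kg/m².
M(t) = M_∞ + (M₀ − M_∞)·e^(−t/τ); t/τ = 107/89.44 = 1.196, so e^(−t/τ) = 0.3023.
M(t) = 9.6865 − 3.842 × 0.3023 = 8.5252 kg/m².

8.53 kg/m²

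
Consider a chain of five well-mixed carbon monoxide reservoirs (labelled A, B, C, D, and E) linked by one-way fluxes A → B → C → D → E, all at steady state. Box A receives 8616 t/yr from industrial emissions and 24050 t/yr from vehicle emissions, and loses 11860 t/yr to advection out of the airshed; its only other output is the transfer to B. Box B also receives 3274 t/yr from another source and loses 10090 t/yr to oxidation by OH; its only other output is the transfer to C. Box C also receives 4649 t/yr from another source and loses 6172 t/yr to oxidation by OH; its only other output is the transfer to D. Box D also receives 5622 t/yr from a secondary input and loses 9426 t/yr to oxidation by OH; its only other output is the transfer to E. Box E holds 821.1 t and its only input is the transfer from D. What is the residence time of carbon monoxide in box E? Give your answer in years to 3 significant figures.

0.0948 yr

Box A: F(A→B) = (8616 + 24050) − 11860 = 20806 t/yr.
Box B: F(B→C) = (20806 + 3274) − 10090 = 13990 t/yr.
Box C: F(C→D) = (13990 + 4649) − 6172 = 12467 t/yr.
Box D: F(D→E) = (12467 + 5622) − 9426 = 8663.0 t/yr.
Box E throughput = its input = 8663.0 t/yr; τ = 821.1 / 8663.0 = 0.09478 yr.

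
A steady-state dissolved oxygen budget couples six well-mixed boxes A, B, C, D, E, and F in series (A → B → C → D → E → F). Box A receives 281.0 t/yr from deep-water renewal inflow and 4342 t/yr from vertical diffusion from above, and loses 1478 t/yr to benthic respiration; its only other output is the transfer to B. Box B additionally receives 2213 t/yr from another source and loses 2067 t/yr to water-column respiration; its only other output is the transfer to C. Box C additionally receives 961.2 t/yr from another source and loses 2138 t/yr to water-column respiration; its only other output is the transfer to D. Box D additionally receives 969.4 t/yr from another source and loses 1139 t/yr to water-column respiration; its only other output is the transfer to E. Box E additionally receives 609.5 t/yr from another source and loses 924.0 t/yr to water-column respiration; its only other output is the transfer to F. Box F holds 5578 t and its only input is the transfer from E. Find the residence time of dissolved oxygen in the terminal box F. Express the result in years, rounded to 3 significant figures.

Box A: F(A→B) = (281.0 + 4342) − 1478 = 3145.0 t/yr.
Box B: F(B→C) = (3145.0 + 2213) − 2067 = 3291.0 t/yr.
Box C: F(C→D) = (3291.0 + 961.2) − 2138 = 2114.2 t/yr.
Box D: F(D→E) = (2114.2 + 969.4) − 1139 = 1944.6 t/yr.
Box E: F(E→F) = (1944.6 + 609.5) − 924.0 = 1630.1 t/yr.
Box F throughput = its input = 1630.1 t/yr; τ = 5578 / 1630.1 = 3.422 yr.

3.42 yr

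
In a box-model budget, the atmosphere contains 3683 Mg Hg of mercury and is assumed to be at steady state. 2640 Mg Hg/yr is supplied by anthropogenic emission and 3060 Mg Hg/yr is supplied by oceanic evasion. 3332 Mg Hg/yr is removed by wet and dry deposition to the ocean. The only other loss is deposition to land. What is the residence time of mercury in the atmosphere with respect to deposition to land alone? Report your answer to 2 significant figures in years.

1.6 yr

At steady state ΣF_in = ΣF_out.
ΣF_in = 2640 + 3060 = 5700.0 Mg Hg/yr.
Deposition to land flux = ΣF_in − (3332) = 5700.0 − 3332 = 2368 Mg Hg/yr.
τ = M / F = 3683 / 2368 = 1.555 yr.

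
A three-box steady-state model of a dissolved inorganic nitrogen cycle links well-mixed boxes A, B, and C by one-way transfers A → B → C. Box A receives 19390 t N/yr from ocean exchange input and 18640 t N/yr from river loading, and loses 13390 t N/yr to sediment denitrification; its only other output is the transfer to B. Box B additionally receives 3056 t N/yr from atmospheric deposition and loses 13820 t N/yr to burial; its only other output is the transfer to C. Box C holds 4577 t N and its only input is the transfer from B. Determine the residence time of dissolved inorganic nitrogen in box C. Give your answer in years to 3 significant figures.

Box A: F(A→B) = (19390 + 18640) − 13390 = 24640 t N/yr.
Box B: F(B→C) = (24640 + 3056) − 13820 = 13876 t N/yr.
Box C throughput = its input = 13876 t N/yr; τ = 4577 / 13876 = 0.3299 yr.

0.330 yr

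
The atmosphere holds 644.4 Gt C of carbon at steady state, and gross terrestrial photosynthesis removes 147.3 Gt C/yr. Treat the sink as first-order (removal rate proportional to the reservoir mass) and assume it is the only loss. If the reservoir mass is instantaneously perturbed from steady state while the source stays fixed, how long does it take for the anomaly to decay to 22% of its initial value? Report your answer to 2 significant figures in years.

6.6 yr

For a linear reservoir the anomaly decays as exp(−t/τ) with τ = M/F = 644.4/147.3 = 4.375 yr.
exp(−t/τ) = 0.22 ⇒ t = −τ ln(0.22) = 4.375 × 1.514 = 6.624 yr.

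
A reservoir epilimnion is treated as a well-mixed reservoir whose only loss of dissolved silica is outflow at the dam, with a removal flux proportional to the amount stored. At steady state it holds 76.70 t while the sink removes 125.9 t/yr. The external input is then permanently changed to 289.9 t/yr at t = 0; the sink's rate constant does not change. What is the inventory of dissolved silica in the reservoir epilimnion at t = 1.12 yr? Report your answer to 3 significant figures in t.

161 t

Residence time τ = M₀/F₀ = 0.6092 yr. The eventual steady state is M_∞ = M₀·(F₁/F₀) = 76.70 × 289.9/125.9 = 176.61 t.
The anomaly ΔM(t) = M(t) − M_∞ decays as ΔM₀·e^(−t/τ) with ΔM₀ = 76.70 − 176.61 = −99.91 t.
At t = 1.12 yr, e^(−t/τ) = e^(−1.838) = 0.1591, so ΔM = −15.89 t and M = 176.61 − 15.89 = 160.72 t.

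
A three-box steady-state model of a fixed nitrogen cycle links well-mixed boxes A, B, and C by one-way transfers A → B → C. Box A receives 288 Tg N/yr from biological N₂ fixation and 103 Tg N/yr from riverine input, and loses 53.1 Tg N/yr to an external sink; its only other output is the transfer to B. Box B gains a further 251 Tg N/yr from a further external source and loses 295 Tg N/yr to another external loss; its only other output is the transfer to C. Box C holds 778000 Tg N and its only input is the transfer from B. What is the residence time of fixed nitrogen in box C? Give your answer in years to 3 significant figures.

Box A: F(A→B) = (288 + 103) − 53.1 = 337.90 Tg N/yr.
Box B: F(B→C) = (337.90 + 251) − 295 = 293.90 Tg N/yr.
Box C throughput = its input = 293.90 Tg N/yr; τ = 778000 / 293.90 = 2647 yr.

2650 yr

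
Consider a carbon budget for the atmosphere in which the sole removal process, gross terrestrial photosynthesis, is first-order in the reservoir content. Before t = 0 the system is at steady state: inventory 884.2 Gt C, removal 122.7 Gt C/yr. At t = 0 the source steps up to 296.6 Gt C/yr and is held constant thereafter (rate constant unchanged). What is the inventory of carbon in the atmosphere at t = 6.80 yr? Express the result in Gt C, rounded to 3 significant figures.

1650 Gt C

τ = M₀/F₀ = 884.2/122.7 = 7.206 yr; rate constant k = 1/τ.
New steady state M_∞ = F₁/k = F₁·τ = 296.6 × 7.206 = 2137.4 Gt C.
M(t) = M_∞ + (M₀ − M_∞)·e^(−t/τ); t/τ = 6.80/7.206 = 0.9436, so e^(−t/τ) = 0.3892.
M(t) = 2137.4 − 1253 × 0.3892 = 1649.6 Gt C.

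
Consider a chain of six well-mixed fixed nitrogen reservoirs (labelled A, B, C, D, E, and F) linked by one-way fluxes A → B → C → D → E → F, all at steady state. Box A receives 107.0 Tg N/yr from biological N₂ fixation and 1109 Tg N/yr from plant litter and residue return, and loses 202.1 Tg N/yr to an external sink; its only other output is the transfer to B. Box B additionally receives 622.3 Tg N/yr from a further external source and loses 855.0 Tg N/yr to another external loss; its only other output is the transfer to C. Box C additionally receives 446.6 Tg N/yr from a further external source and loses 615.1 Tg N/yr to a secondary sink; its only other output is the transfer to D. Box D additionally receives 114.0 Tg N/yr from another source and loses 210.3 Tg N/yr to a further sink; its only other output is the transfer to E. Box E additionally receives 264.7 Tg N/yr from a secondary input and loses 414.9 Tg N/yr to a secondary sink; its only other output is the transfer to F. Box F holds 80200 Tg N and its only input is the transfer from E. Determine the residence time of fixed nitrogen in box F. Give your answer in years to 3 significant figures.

219 yr

Box A: F(A→B) = (107.0 + 1109) − 202.1 = 1013.9 Tg N/yr.
Box B: F(B→C) = (1013.9 + 622.3) − 855.0 = 781.20 Tg N/yr.
Box C: F(C→D) = (781.20 + 446.6) − 615.1 = 612.70 Tg N/yr.
Box D: F(D→E) = (612.70 + 114.0) − 210.3 = 516.40 Tg N/yr.
Box E: F(E→F) = (516.40 + 264.7) − 414.9 = 366.20 Tg N/yr.
Box F throughput = its input = 366.20 Tg N/yr; τ = 80200 / 366.20 = 219.0 yr.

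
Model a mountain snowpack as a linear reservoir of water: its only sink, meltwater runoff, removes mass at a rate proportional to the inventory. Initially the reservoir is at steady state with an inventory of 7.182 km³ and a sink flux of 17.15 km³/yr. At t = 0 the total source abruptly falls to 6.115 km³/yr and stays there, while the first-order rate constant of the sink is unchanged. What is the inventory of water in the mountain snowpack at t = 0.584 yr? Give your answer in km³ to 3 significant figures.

3.71 km³

Residence time τ = M₀/F₀ = 0.4188 yr. The eventual steady state is M_∞ = M₀·(F₁/F₀) = 7.182 × 6.115/17.15 = 2.5608 km³.
The anomaly ΔM(t) = M(t) − M_∞ decays as ΔM₀·e^(−t/τ) with ΔM₀ = 7.182 − 2.5608 = 4.621 km³.
At t = 0.584 yr, e^(−t/τ) = e^(−1.395) = 0.2479, so ΔM = 1.146 km³ and M = 2.5608 + 1.146 = 3.7066 km³.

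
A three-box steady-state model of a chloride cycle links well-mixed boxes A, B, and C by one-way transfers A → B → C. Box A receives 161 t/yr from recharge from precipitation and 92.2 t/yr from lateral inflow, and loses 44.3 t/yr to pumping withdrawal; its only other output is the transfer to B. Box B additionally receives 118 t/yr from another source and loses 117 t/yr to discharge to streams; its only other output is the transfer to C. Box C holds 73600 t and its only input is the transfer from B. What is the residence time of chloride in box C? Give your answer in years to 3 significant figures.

351 yr

Box A: F(A→B) = (161 + 92.2) − 44.3 = 208.90 t/yr.
Box B: F(B→C) = (208.90 + 118) − 117 = 209.90 t/yr.
Box C throughput = its input = 209.90 t/yr; τ = 73600 / 209.90 = 350.6 yr.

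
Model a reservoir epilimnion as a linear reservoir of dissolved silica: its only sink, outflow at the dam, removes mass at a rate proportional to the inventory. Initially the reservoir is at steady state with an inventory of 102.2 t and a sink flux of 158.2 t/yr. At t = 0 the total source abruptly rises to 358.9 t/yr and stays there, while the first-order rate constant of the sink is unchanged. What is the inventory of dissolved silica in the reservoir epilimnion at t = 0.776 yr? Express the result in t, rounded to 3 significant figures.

Residence time τ = M₀/F₀ = 0.6460 yr. The eventual steady state is M_∞ = M₀·(F₁/F₀) = 102.2 × 358.9/158.2 = 231.86 t.
The anomaly ΔM(t) = M(t) − M_∞ decays as ΔM₀·e^(−t/τ) with ΔM₀ = 102.2 − 231.86 = −129.7 t.
At t = 0.776 yr, e^(−t/τ) = e^(−1.201) = 0.3008, so ΔM = −39.00 t and M = 231.86 − 39.00 = 192.85 t.

193 t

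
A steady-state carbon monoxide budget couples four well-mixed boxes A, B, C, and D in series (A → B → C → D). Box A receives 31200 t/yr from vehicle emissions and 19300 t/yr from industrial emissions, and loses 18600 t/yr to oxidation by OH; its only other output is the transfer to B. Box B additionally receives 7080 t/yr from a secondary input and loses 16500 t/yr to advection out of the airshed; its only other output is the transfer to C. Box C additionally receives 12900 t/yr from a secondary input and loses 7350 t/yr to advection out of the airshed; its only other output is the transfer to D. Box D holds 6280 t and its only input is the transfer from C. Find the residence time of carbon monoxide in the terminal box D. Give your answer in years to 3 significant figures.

0.224 yr

Box A: F(A→B) = (31200 + 19300) − 18600 = 31900 t/yr.
Box B: F(B→C) = (31900 + 7080) − 16500 = 22480 t/yr.
Box C: F(C→D) = (22480 + 12900) − 7350 = 28030 t/yr.
Box D throughput = its input = 28030 t/yr; τ = 6280 / 28030 = 0.2240 yr.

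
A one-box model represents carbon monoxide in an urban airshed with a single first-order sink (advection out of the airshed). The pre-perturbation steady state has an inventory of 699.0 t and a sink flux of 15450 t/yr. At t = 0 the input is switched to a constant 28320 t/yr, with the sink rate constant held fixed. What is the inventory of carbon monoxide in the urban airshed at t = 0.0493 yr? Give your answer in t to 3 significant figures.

1090 t

τ = M₀/F₀ = 699.0/15450 = 0.04524 yr; rate constant k = 1/τ.
New steady state M_∞ = F₁/k = F₁·τ = 28320 × 0.04524 = 1281.3 t.
M(t) = M_∞ + (M₀ − M_∞)·e^(−t/τ); t/τ = 0.0493/0.04524 = 1.090, so e^(−t/τ) = 0.3363.
M(t) = 1281.3 − 582.3 × 0.3363 = 1085.4 t.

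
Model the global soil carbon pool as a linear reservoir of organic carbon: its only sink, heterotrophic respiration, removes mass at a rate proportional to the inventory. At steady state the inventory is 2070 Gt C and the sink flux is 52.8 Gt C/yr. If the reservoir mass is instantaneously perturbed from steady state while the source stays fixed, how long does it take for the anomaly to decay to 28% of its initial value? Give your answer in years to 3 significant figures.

49.9 yr

For a linear reservoir the anomaly decays as exp(−t/τ) with τ = M/F = 2070/52.8 = 39.20 yr.
exp(−t/τ) = 0.28 ⇒ t = −τ ln(0.28) = 39.20 × 1.273 = 49.91 yr.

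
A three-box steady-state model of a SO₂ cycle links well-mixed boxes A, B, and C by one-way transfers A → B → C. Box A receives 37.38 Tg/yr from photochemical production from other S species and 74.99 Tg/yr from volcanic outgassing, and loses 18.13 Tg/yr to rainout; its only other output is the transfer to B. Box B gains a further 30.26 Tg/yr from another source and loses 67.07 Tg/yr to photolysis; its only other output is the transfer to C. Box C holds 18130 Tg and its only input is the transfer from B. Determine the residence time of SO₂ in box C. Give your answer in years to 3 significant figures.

316 yr

Box A: F(A→B) = (37.38 + 74.99) − 18.13 = 94.240 Tg/yr.
Box B: F(B→C) = (94.240 + 30.26) − 67.07 = 57.430 Tg/yr.
Box C throughput = its input = 57.430 Tg/yr; τ = 18130 / 57.430 = 315.7 yr.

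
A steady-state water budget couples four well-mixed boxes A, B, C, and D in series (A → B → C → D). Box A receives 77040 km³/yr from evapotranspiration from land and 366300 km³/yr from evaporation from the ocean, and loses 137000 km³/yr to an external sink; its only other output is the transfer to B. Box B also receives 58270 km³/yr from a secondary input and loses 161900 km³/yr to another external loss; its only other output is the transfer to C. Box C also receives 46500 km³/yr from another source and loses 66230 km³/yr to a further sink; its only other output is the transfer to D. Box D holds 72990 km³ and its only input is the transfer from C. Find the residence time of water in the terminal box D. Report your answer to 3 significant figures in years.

Box A: F(A→B) = (77040 + 366300) − 137000 = 306340 km³/yr.
Box B: F(B→C) = (306340 + 58270) − 161900 = 202710 km³/yr.
Box C: F(C→D) = (202710 + 46500) − 66230 = 182980 km³/yr.
Box D throughput = its input = 182980 km³/yr; τ = 72990 / 182980 = 0.3989 yr.

0.399 yr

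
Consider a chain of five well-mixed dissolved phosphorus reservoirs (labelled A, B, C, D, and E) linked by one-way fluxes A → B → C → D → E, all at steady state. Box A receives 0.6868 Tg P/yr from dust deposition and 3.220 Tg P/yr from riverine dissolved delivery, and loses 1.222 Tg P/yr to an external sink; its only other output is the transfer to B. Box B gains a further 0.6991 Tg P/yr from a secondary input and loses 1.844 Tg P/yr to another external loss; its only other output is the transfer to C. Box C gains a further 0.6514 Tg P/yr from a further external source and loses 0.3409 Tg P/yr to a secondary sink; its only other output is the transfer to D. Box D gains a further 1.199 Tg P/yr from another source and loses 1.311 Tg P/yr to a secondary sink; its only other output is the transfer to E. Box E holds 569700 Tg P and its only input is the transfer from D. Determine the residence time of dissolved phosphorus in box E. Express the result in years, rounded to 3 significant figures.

328000 yr

Box A: F(A→B) = (0.6868 + 3.220) − 1.222 = 2.6848 Tg P/yr.
Box B: F(B→C) = (2.6848 + 0.6991) − 1.844 = 1.5399 Tg P/yr.
Box C: F(C→D) = (1.5399 + 0.6514) − 0.3409 = 1.8504 Tg P/yr.
Box D: F(D→E) = (1.8504 + 1.199) − 1.311 = 1.7384 Tg P/yr.
Box E throughput = its input = 1.7384 Tg P/yr; τ = 569700 / 1.7384 = 327700 yr.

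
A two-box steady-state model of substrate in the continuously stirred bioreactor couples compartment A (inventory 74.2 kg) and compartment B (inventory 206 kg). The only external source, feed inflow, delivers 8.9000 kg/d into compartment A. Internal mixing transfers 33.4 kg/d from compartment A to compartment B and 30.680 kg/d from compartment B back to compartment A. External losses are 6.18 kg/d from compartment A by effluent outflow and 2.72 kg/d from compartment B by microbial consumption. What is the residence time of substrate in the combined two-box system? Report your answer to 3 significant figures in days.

31.5 d

For the system as a whole, the A↔B exchange is internal and contributes nothing to the throughput; only the external sinks remove mass.
M_total = 74.2 + 206 = 280.20 kg.
ΣF_external_out = 6.18 + 2.72 = 8.9000 kg/d.
τ = M_total / ΣF_ext = 280.20 / 8.9000 = 31.48 d.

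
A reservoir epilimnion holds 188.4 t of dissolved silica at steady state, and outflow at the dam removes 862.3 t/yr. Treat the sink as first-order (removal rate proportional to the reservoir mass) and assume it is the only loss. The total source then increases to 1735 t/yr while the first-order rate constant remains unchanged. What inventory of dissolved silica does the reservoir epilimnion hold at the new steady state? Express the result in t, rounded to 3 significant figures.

Rate constant k = F/M = 862.3 / 188.4 = 4.577 yr⁻¹.
At the new steady state, source = k·M_new ⇒ M_new = 1735 / 4.577 = 379.1 t.
(Equivalently M_new = M × F_new/F_old = 188.4 × 1735/862.3.)

379 t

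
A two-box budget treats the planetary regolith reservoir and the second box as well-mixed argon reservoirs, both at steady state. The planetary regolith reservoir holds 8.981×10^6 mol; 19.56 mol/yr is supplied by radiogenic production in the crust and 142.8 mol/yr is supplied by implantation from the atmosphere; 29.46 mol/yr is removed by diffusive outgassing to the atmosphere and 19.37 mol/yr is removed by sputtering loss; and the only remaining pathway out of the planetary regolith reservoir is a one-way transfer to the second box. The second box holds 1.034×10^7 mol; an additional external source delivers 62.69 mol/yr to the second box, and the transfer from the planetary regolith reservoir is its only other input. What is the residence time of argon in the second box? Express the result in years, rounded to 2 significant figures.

59000 yr

Balance the planetary regolith reservoir: ΣF_in = 19.56 + 142.8 = 162.36 mol/yr.
Transfer to the second box = ΣF_in − (29.46 + 19.37) = 113.53 mol/yr.
Total input to the second box = 113.53 + 62.69 = 176.22 mol/yr; at steady state this equals its total output.
τ = M / F = 1.034×10^7 / 176.22 = 58680 yr.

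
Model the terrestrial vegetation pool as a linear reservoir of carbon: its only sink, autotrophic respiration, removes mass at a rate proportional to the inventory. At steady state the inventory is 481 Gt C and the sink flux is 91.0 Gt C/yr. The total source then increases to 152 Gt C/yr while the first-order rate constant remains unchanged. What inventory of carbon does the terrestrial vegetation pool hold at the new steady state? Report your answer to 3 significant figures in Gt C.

Rate constant k = F/M = 91.0 / 481 = 0.1892 yr⁻¹.
At the new steady state, source = k·M_new ⇒ M_new = 152 / 0.1892 = 803.4 Gt C.
(Equivalently M_new = M × F_new/F_old = 481 × 152/91.0.)

803 Gt C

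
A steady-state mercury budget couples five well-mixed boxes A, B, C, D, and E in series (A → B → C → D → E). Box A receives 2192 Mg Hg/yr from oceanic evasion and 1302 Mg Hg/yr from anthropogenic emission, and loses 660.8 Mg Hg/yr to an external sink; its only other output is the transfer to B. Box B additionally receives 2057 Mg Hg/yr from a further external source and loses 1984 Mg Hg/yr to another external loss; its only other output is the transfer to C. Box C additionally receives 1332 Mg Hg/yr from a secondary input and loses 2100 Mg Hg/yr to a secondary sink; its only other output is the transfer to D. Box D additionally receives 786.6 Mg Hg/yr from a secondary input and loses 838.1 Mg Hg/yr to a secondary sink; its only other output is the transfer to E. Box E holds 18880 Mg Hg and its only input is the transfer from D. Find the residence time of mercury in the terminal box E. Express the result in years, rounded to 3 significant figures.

Box A: F(A→B) = (2192 + 1302) − 660.8 = 2833.2 Mg Hg/yr.
Box B: F(B→C) = (2833.2 + 2057) − 1984 = 2906.2 Mg Hg/yr.
Box C: F(C→D) = (2906.2 + 1332) − 2100 = 2138.2 Mg Hg/yr.
Box D: F(D→E) = (2138.2 + 786.6) − 838.1 = 2086.7 Mg Hg/yr.
Box E throughput = its input = 2086.7 Mg Hg/yr; τ = 18880 / 2086.7 = 9.048 yr.

9.05 yr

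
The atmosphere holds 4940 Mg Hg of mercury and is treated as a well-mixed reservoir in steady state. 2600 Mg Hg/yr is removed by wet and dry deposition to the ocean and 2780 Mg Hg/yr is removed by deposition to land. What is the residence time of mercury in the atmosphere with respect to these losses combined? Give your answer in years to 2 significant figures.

0.92 yr

Total removal = 2600 + 2780 = 5380.0 Mg Hg/yr.
τ = M / ΣF_out = 4940 / 5380.0 = 0.9182 yr.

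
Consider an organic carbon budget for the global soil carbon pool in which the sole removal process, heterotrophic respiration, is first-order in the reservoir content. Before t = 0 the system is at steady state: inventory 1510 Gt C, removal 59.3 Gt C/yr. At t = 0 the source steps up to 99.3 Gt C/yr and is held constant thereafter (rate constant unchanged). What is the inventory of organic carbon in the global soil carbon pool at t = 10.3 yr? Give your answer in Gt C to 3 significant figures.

1850 Gt C

The sink rate constant is k = F₀/M₀ = 59.3/1510 = 0.03927 yr⁻¹.
Solving dM/dt = F₁ − kM with M(0) = M₀ gives M(t) = F₁/k + (M₀ − F₁/k)·e^(−kt).
F₁/k = 99.3/0.03927 = 2528.5 Gt C; kt = 0.03927 × 10.3 = 0.4045, e^(−kt) = 0.6673.
M(10.3) = 2528.5 + (1510 − 2528.5) × 0.6673 = 2528.5 − 679.7 = 1848.9 Gt C.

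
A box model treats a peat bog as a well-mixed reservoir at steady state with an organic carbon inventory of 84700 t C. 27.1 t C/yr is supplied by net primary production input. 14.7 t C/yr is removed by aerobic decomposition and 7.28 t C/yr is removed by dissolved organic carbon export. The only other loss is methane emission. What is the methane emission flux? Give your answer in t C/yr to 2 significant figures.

At steady state ΣF_in = ΣF_out.
ΣF_in = 27.100 t C/yr.
Methane emission flux = ΣF_in − (14.7 + 7.28) = 27.100 − 21.98 = 5.120 t C/yr.

5.1 t C/yr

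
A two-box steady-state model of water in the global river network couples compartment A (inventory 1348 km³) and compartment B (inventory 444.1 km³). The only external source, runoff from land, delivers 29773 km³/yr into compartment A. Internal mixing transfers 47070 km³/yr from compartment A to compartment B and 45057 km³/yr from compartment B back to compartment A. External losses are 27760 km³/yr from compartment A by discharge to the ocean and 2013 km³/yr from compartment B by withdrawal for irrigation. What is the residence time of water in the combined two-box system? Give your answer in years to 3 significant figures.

0.0602 yr

For the system as a whole, the A↔B exchange is internal and contributes nothing to the throughput; only the external sinks remove mass.
M_total = 1348 + 444.1 = 1792.1 km³.
ΣF_external_out = 27760 + 2013 = 29773 km³/yr.
τ = M_total / ΣF_ext = 1792.1 / 29773 = 0.06019 yr.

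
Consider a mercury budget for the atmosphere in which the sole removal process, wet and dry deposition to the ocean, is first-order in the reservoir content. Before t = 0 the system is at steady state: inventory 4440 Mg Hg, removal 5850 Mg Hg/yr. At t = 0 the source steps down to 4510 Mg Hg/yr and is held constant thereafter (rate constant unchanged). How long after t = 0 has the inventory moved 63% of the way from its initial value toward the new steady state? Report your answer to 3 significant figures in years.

0.755 yr

τ = M₀/F₀ = 4440/5850 = 0.7590 yr.
The remaining gap fraction is e^(−t/τ); 63% covered ⇒ e^(−t/τ) = 0.370.
t = −τ ln(0.370) = 0.7590 × 0.9943 = 0.7546 yr.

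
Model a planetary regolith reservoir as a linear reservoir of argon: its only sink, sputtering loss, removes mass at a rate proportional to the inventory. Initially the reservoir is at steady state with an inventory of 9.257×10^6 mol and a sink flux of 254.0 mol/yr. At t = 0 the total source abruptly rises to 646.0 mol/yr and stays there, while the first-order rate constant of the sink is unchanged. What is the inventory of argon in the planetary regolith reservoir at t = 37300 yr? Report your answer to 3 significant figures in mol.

The sink rate constant is k = F₀/M₀ = 254.0/9.257×10^6 = 2.744×10^-5 yr⁻¹.
Solving dM/dt = F₁ − kM with M(0) = M₀ gives M(t) = F₁/k + (M₀ − F₁/k)·e^(−kt).
F₁/k = 646.0/2.744×10^-5 = 2.3543×10^7 mol; kt = 2.744×10^-5 × 37300 = 1.023, e^(−kt) = 0.3593.
M(37300) = 2.3543×10^7 + (9.257×10^6 − 2.3543×10^7) × 0.3593 = 2.3543×10^7 − 5.134×10^6 = 1.8410×10^7 mol.

1.84×10^7 mol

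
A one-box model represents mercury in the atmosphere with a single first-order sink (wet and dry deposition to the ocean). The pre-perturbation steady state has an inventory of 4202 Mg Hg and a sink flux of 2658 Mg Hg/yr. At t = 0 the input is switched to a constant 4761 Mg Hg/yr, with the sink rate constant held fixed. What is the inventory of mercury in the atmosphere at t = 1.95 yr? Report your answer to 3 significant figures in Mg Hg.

6560 Mg Hg

τ = M₀/F₀ = 4202/2658 = 1.581 yr; rate constant k = 1/τ.
New steady state M_∞ = F₁/k = F₁·τ = 4761 × 1.581 = 7526.6 Mg Hg.
M(t) = M_∞ + (M₀ − M_∞)·e^(−t/τ); t/τ = 1.95/1.581 = 1.233, so e^(−t/τ) = 0.2913.
M(t) = 7526.6 − 3325 × 0.2913 = 6558.2 Mg Hg.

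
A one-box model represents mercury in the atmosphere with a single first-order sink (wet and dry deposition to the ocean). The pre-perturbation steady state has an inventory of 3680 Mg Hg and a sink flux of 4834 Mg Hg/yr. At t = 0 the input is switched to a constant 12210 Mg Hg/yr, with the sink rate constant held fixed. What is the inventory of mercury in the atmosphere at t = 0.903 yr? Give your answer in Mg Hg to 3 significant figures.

τ = M₀/F₀ = 3680/4834 = 0.7613 yr; rate constant k = 1/τ.
New steady state M_∞ = F₁/k = F₁·τ = 12210 × 0.7613 = 9295.2 Mg Hg.
M(t) = M_∞ + (M₀ − M_∞)·e^(−t/τ); t/τ = 0.903/0.7613 = 1.186, so e^(−t/τ) = 0.3054.
M(t) = 9295.2 − 5615 × 0.3054 = 7580.4 Mg Hg.

7580 Mg Hg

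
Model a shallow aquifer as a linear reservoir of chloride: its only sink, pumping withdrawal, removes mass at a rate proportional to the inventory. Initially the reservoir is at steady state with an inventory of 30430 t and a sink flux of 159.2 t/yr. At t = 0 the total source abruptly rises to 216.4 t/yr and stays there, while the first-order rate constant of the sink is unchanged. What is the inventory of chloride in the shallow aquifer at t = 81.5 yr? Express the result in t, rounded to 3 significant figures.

34200 t

Residence time τ = M₀/F₀ = 191.1 yr. The eventual steady state is M_∞ = M₀·(F₁/F₀) = 30430 × 216.4/159.2 = 41363 t.
The anomaly ΔM(t) = M(t) − M_∞ decays as ΔM₀·e^(−t/τ) with ΔM₀ = 30430 − 41363 = −10930 t.
At t = 81.5 yr, e^(−t/τ) = e^(−0.4264) = 0.6529, so ΔM = −7138 t and M = 41363 − 7138 = 34225 t.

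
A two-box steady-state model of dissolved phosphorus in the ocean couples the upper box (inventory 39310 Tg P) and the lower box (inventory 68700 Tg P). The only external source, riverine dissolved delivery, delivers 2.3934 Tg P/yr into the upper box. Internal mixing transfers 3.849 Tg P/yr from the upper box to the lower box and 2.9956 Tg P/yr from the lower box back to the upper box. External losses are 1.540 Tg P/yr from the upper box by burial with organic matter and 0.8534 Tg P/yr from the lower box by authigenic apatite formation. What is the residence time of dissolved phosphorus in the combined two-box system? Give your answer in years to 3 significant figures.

45100 yr

Residence time in the combined system uses the total inventory and the total *external* removal — internal exchanges between the two boxes cancel.
M_total = 39310 + 68700 = 108010 Tg P.
ΣF_external_out = 1.540 + 0.8534 = 2.3934 Tg P/yr.
τ = M_total / ΣF_ext = 108010 / 2.3934 = 45130 yr.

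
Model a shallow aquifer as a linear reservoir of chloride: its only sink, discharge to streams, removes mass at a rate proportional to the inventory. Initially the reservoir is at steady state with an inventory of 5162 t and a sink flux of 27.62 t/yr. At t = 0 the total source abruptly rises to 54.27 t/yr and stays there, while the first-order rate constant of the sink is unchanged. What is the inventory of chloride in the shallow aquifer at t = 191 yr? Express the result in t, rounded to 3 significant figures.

8350 t

Residence time τ = M₀/F₀ = 186.9 yr. The eventual steady state is M_∞ = M₀·(F₁/F₀) = 5162 × 54.27/27.62 = 10143 t.
The anomaly ΔM(t) = M(t) − M_∞ decays as ΔM₀·e^(−t/τ) with ΔM₀ = 5162 − 10143 = −4981 t.
At t = 191 yr, e^(−t/τ) = e^(−1.022) = 0.3599, so ΔM = −1792 t and M = 10143 − 1792 = 8350.2 t.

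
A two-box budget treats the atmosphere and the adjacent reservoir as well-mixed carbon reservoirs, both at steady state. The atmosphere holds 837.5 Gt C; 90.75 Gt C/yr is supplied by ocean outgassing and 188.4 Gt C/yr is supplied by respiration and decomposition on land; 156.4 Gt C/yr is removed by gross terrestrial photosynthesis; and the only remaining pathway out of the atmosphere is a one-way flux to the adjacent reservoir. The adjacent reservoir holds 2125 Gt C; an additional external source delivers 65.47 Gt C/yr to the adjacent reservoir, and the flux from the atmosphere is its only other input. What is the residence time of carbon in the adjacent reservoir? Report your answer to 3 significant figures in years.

Balance the atmosphere: ΣF_in = 90.75 + 188.4 = 279.15 Gt C/yr.
Flux to the adjacent reservoir = ΣF_in − (156.4) = 122.75 Gt C/yr.
Total input to the adjacent reservoir = 122.75 + 65.47 = 188.22 Gt C/yr; at steady state this equals its total output.
τ = M / F = 2125 / 188.22 = 11.29 yr.

11.3 yr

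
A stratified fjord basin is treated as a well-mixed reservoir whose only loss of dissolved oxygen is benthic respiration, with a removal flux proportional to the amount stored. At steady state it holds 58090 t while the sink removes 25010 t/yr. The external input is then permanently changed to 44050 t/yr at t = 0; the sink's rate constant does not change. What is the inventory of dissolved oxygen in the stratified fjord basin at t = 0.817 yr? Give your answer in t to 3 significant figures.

Residence time τ = M₀/F₀ = 2.323 yr. The eventual steady state is M_∞ = M₀·(F₁/F₀) = 58090 × 44050/25010 = 102310 t.
The anomaly ΔM(t) = M(t) − M_∞ decays as ΔM₀·e^(−t/τ) with ΔM₀ = 58090 − 102310 = −44220 t.
At t = 0.817 yr, e^(−t/τ) = e^(−0.3518) = 0.7035, so ΔM = −31110 t and M = 102310 − 31110 = 71204 t.

71200 t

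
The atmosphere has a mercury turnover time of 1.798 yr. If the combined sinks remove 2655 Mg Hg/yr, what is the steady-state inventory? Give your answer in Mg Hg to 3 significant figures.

4770 Mg Hg

τ = M/F ⇒ M = τ × F = 1.798 × 2655 = 4774 Mg Hg.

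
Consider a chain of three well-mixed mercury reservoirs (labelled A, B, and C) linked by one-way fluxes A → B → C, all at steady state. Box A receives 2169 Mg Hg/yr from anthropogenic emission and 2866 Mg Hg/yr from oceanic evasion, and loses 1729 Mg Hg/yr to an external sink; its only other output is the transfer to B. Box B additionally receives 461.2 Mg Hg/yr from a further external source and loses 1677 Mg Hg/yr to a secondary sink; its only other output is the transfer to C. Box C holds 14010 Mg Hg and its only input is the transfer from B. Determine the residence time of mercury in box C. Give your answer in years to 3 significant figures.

6.70 yr

Box A: F(A→B) = (2169 + 2866) − 1729 = 3306.0 Mg Hg/yr.
Box B: F(B→C) = (3306.0 + 461.2) − 1677 = 2090.2 Mg Hg/yr.
Box C throughput = its input = 2090.2 Mg Hg/yr; τ = 14010 / 2090.2 = 6.703 yr.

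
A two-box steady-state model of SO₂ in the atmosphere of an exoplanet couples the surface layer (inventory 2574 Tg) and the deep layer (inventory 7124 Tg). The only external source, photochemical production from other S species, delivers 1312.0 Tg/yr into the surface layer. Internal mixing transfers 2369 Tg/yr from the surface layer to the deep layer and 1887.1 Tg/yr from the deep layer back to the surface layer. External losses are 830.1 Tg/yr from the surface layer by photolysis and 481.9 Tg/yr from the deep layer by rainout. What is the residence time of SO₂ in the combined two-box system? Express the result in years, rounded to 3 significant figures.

Treat the two boxes together as one reservoir: the mixing fluxes between them are internal recycling, so τ = ΣM / Σ(external losses).
M_total = 2574 + 7124 = 9698.0 Tg.
ΣF_external_out = 830.1 + 481.9 = 1312.0 Tg/yr.
τ = M_total / ΣF_ext = 9698.0 / 1312.0 = 7.392 yr.

7.39 yr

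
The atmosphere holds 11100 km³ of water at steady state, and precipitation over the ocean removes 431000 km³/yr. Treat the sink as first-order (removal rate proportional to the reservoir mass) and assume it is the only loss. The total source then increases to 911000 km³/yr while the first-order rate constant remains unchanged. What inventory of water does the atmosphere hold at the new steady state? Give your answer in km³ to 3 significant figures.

23500 km³

Rate constant k = F/M = 431000 / 11100 = 38.83 yr⁻¹.
At the new steady state, source = k·M_new ⇒ M_new = 911000 / 38.83 = 23460 km³.
(Equivalently M_new = M × F_new/F_old = 11100 × 911000/431000.)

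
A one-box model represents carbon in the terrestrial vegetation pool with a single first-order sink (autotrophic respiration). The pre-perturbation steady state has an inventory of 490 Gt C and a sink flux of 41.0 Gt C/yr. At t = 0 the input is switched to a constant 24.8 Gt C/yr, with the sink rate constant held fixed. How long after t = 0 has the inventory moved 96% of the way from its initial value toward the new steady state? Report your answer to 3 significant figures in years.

τ = M₀/F₀ = 490/41.0 = 11.95 yr.
The remaining gap fraction is e^(−t/τ); 96% covered ⇒ e^(−t/τ) = 0.0400.
t = −τ ln(0.0400) = 11.95 × 3.219 = 38.47 yr.

38.5 yr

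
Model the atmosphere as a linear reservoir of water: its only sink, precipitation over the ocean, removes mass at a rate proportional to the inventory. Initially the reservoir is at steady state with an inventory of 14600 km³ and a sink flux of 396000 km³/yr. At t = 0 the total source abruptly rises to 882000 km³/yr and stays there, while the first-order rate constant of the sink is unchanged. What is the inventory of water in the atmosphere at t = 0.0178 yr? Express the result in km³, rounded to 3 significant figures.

21500 km³

The sink rate constant is k = F₀/M₀ = 396000/14600 = 27.12 yr⁻¹.
Solving dM/dt = F₁ − kM with M(0) = M₀ gives M(t) = F₁/k + (M₀ − F₁/k)·e^(−kt).
F₁/k = 882000/27.12 = 32518 km³; kt = 27.12 × 0.0178 = 0.4828, e^(−kt) = 0.6171.
M(0.0178) = 32518 + (14600 − 32518) × 0.6171 = 32518 − 11060 = 21462 km³.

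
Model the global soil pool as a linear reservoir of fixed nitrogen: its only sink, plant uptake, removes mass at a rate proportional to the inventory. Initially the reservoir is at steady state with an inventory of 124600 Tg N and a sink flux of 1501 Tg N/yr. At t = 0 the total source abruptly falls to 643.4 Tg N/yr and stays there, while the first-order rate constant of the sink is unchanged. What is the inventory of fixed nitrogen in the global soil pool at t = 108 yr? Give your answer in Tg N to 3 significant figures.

The sink rate constant is k = F₀/M₀ = 1501/124600 = 0.01205 yr⁻¹.
Solving dM/dt = F₁ − kM with M(0) = M₀ gives M(t) = F₁/k + (M₀ − F₁/k)·e^(−kt).
F₁/k = 643.4/0.01205 = 53409 Tg N; kt = 0.01205 × 108 = 1.301, e^(−kt) = 0.2723.
M(108) = 53409 + (124600 − 53409) × 0.2723 = 53409 + 19380 = 72791 Tg N.

72800 Tg N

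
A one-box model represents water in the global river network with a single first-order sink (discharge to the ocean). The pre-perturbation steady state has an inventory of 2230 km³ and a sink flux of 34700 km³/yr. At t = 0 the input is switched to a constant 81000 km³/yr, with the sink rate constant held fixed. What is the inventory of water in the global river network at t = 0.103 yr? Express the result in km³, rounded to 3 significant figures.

4610 km³

τ = M₀/F₀ = 2230/34700 = 0.06427 yr; rate constant k = 1/τ.
New steady state M_∞ = F₁/k = F₁·τ = 81000 × 0.06427 = 5205.5 km³.
M(t) = M_∞ + (M₀ − M_∞)·e^(−t/τ); t/τ = 0.103/0.06427 = 1.603, so e^(−t/τ) = 0.2013.
M(t) = 5205.5 − 2975 × 0.2013 = 4606.4 km³.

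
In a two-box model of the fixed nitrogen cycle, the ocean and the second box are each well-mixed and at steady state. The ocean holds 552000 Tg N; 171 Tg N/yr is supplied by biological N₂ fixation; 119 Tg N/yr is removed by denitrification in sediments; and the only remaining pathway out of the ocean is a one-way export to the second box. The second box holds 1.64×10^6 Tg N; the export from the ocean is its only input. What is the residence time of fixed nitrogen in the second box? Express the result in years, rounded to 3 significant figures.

31500 yr

Balance the ocean: ΣF_in = 171.00 Tg N/yr.
Export to the second box = ΣF_in − (119) = 52.000 Tg N/yr.
At steady state the output of the second box equals its input, 52.000 Tg N/yr.
τ = M / F = 1.64×10^6 / 52.000 = 31540 yr.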